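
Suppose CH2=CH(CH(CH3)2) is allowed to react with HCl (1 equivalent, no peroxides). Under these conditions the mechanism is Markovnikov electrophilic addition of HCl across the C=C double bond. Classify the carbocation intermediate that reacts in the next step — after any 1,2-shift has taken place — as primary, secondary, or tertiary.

Step 1: Electrophilic addition begins with the π(C=C) electrons forming a bond to the proton of HCl. Following Markovnikov's rule, the resulting cation is secondary. The H–Cl bond breaks heterolytically, releasing Cl⁻.
Step 2: Carbocation rearrangement: a 1,2-hydride shift from the adjacent isopropyl carbon converts the initially-formed secondary cation into the more stable tertiary cation.
The cation rearranges from secondary to tertiary via a 1,2-hydride shift from the adjacent isopropyl carbon; the tertiary cation is what reacts next.

tertiary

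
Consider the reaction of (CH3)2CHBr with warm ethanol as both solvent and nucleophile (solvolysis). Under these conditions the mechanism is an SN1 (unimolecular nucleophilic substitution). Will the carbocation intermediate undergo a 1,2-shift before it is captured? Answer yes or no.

The first-formed carbocation is secondary.
No single 1,2-shift to an adjacent carbon would produce a more-substituted cation than the one already present, so no rearrangement occurs.

no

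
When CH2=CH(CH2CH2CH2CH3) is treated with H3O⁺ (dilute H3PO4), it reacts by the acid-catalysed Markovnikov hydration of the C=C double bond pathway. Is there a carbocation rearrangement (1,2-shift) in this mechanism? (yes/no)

no

The first-formed carbocation is secondary.
No single 1,2-shift to an adjacent carbon would produce a more-substituted cation than the one already present, so no rearrangement occurs.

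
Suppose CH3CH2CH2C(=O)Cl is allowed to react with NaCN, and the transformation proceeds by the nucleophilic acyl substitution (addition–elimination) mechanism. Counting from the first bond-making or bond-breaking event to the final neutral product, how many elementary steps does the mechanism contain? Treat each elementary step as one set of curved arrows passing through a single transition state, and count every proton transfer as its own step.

Step 1: A lone pair on the C of CN⁻ attacks the electrophilic acyl carbon; the π(C=O) electrons move onto oxygen, giving a tetrahedral intermediate.
Step 2: Elimination step: re-formation of the carbonyl π bond drives out Cl⁻, giving the new acyl compound.
Total: 2 elementary steps.

2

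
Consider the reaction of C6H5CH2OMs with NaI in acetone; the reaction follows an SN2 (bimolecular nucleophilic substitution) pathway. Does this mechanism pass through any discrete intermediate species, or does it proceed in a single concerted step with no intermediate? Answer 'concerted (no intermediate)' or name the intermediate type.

concerted (no intermediate)

The iodide nucleophile donates a lone pair from I to the α-carbon in a backside attack; simultaneously the C–O σ-bond breaks and both of its electrons leave with MsO⁻. One concerted step with inversion of configuration.
All bond changes occur in one transition state; no discrete intermediate is formed.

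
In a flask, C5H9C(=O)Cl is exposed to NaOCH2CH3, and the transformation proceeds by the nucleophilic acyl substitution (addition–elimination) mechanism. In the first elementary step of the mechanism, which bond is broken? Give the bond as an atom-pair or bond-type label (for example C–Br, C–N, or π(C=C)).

π(C=O)

Step 1: A lone pair on the O of CH3CH2O⁻ attacks the electrophilic acyl carbon; the π(C=O) electrons move onto oxygen, giving a tetrahedral intermediate.
The bond broken in this step is the π(C=O) bond.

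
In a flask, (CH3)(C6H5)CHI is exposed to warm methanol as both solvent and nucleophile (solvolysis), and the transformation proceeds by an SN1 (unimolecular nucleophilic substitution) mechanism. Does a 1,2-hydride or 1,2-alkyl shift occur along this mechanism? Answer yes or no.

no

The first-formed carbocation is secondary.
No single 1,2-shift to an adjacent carbon would produce a more-substituted cation than the one already present, so no rearrangement occurs.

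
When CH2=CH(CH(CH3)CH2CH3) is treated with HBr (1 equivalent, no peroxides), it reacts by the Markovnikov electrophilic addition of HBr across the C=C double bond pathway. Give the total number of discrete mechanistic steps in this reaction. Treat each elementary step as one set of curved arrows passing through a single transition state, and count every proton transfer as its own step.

3

Step 1: The π electrons of the C=C bond attack a proton of HBr; Markovnikov addition places the new C–H on the less-substituted alkene carbon, so the positive charge ends up on the more-substituted carbon — a secondary carbocation. The H–Br bond breaks heterolytically, releasing Br⁻.
Step 2: A hydride (H with its bonding pair) migrates from the adjacent sec-butyl carbon to the cationic centre — a 1,2-hydride shift — upgrading the secondary cation to a tertiary one.
Step 3: Nucleophilic attack by Br⁻ on the carbocation completes the addition, giving R–Br.
Total: 3 elementary steps.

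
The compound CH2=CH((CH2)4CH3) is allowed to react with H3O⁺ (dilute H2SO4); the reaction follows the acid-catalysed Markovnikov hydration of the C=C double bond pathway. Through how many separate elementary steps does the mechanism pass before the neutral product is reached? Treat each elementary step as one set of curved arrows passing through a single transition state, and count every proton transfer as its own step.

3

Step 1: Electrophilic addition begins with the π(C=C) electrons forming a bond to the proton of H3O⁺. Following Markovnikov's rule, the resulting cation is secondary. H2O is released.
(No 1,2-shift: no single shift to an adjacent carbon would give a more stable cation.)
Step 2: Water acts as the nucleophile: an oxygen lone pair bonds to the cationic carbon, giving an oxonium-ion intermediate.
Step 3: Deprotonation of the oxonium ion by a water molecule delivers the neutral alcohol and regenerates the acid catalyst.
Total: 3 elementary steps.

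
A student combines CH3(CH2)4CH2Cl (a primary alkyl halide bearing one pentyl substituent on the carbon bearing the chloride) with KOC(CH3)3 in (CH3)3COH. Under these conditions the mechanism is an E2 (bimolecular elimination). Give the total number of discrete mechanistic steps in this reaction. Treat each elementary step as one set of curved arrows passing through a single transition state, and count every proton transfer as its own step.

Step 1: In one step, (CH3)3CO⁻ pulls off a β-proton, the C–Cl bond cleaves, and a C=C double bond forms between the α- and β-carbons (E2, anti elimination).
Total: 1 elementary step.

1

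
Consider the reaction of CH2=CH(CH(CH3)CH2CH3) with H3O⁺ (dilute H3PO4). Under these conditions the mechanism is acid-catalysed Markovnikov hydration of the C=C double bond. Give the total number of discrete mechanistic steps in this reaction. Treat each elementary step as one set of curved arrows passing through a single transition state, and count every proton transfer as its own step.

4

Step 1: Electrophilic addition begins with the π(C=C) electrons forming a bond to the proton of H3O⁺. Following Markovnikov's rule, the resulting cation is secondary. H2O is released.
Step 2: A 1,2-hydride shift from the adjacent sec-butyl carbon moves the positive charge from the secondary centre to an adjacent carbon, generating a more stable tertiary carbocation.
Step 3: A lone pair on the oxygen of H2O attacks the carbocation, forming a C–O bond and an oxonium ion (a protonated alcohol).
Step 4: Deprotonation of the oxonium ion by a water molecule delivers the neutral alcohol and regenerates the acid catalyst.
Total: 4 elementary steps.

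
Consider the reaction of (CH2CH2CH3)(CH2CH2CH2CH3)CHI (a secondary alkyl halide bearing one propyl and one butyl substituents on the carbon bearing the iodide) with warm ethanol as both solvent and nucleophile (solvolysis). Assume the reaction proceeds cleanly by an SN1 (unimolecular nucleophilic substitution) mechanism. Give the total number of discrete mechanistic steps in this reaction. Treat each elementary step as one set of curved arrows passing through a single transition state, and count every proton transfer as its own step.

Step 1: Unassisted departure of I⁻ (taking the C–I bonding pair) generates a secondary carbocation.
(No 1,2-shift: no single shift to an adjacent carbon would give a more stable cation.)
Step 2: A lone pair on the oxygen of CH3CH2OH attacks the carbocation, forming a new C–O σ-bond and an oxonium ion.
Step 3: Deprotonation of the oxonium oxygen by solvent ethanol yields the neutral ether.
Total: 3 elementary steps.

3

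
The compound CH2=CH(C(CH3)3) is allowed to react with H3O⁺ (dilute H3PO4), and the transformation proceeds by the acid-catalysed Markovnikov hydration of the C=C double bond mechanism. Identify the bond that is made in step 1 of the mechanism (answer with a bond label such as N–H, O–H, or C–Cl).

C–H

Step 1: The π electrons of the C=C bond attack a proton of H3O⁺; Markovnikov addition places the new C–H on the less-substituted alkene carbon, so the positive charge ends up on the more-substituted carbon — a secondary carbocation. H2O is released.
The bond formed in this step is the C–H bond.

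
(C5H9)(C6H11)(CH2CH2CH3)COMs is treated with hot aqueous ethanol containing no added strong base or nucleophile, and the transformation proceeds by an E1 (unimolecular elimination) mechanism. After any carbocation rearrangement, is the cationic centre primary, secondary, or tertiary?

tertiary

Step 1: The C–O bond breaks with both electrons going to the mesylate; MsO⁻ leaves and a tertiary carbocation remains.
No single 1,2-shift to an adjacent carbon would give a more-substituted cation, so no rearrangement occurs.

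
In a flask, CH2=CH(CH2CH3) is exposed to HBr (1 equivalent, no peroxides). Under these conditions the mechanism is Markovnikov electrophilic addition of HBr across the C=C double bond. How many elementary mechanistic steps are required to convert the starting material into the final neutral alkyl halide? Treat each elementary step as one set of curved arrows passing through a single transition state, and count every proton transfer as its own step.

2

Step 1: Electrophilic addition begins with the π(C=C) electrons forming a bond to the proton of HBr. Following Markovnikov's rule, the resulting cation is secondary. The H–Br bond breaks heterolytically, releasing Br⁻.
(No 1,2-shift: no single shift to an adjacent carbon would give a more stable cation.)
Step 2: The Br⁻ anion donates a lone pair to the carbocation, forming the new C–Br σ-bond and giving the neutral alkyl halide.
Total: 2 elementary steps.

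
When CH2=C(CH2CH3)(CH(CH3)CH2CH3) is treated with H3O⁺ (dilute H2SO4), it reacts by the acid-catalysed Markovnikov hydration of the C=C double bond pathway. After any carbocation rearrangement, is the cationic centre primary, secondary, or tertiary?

Step 1: Electrophilic addition begins with the π(C=C) electrons forming a bond to the proton of H3O⁺. Following Markovnikov's rule, the resulting cation is tertiary. H2O is released.
No single 1,2-shift to an adjacent carbon would give a more-substituted cation, so no rearrangement occurs.

tertiary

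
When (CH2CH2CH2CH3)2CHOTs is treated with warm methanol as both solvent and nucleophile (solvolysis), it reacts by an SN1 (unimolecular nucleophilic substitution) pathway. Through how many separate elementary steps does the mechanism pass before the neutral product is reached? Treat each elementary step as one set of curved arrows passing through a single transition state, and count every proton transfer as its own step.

Step 1: Unassisted departure of TsO⁻ (taking the C–O bonding pair) generates a secondary carbocation.
(No 1,2-shift: no single shift to an adjacent carbon would give a more stable cation.)
Step 2: CH3OH donates an oxygen lone pair into the empty p orbital of the cation, giving a protonated ether (an oxonium ion).
Step 3: Deprotonation of the oxonium oxygen by solvent methanol yields the neutral ether.
Total: 3 elementary steps.

3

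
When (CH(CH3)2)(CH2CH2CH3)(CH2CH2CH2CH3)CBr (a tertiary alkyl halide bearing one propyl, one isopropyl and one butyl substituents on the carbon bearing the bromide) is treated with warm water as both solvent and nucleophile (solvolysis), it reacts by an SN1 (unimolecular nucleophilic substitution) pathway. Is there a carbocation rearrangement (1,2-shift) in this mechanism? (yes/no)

no

The first-formed carbocation is tertiary.
No single 1,2-shift to an adjacent carbon would produce a more-substituted cation than the one already present, so no rearrangement occurs.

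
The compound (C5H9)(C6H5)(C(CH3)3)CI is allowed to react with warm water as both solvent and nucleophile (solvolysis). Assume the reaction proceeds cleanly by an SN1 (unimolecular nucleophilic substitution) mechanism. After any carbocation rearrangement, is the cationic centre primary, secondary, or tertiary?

tertiary

Step 1: Rate-determining heterolysis of the C–I bond gives I⁻ and a tertiary carbocation.
No single 1,2-shift to an adjacent carbon would give a more-substituted cation, so no rearrangement occurs.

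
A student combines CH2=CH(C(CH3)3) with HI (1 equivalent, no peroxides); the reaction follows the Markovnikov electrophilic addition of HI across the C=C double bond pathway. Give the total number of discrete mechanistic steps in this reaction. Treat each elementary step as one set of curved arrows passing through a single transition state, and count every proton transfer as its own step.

3

Step 1: The π electrons of the C=C bond attack a proton of HI; Markovnikov addition places the new C–H on the less-substituted alkene carbon, so the positive charge ends up on the more-substituted carbon — a secondary carbocation. The H–I bond breaks heterolytically, releasing I⁻.
Step 2: A methyl group with its bonding pair migrates from the adjacent tert-butyl carbon to the cationic centre — a 1,2-methyl shift — upgrading the secondary cation to a tertiary one.
Step 3: Nucleophilic attack by I⁻ on the carbocation completes the addition, giving R–I.
Total: 3 elementary steps.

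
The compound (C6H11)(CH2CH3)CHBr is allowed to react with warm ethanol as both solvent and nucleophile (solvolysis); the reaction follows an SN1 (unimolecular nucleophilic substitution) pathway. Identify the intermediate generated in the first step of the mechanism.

Step 1: The C–Br bond breaks with both electrons going to the bromide; Br⁻ leaves and a secondary carbocation remains.
After step 1 the species present is a secondary carbocation.

secondary carbocation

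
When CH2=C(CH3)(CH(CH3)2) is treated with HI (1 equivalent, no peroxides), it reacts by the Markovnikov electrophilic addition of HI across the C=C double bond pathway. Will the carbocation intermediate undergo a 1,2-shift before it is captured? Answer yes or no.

The first-formed carbocation is tertiary.
No single 1,2-shift to an adjacent carbon would produce a more-substituted cation than the one already present, so no rearrangement occurs.

no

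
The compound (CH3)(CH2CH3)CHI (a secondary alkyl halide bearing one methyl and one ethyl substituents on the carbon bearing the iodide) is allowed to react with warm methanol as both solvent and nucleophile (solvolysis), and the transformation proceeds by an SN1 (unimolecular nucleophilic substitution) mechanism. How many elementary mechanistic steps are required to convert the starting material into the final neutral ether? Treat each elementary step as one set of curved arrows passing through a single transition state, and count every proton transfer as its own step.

3

Step 1: The C–I bond breaks with both electrons going to the iodide; I⁻ leaves and a secondary carbocation remains.
(No 1,2-shift: no single shift to an adjacent carbon would give a more stable cation.)
Step 2: Nucleophilic capture: the oxygen of CH3OH bonds to the cationic carbon, producing an oxonium-ion intermediate.
Step 3: Proton transfer from the O–H of the oxonium ion to a solvent molecule delivers the neutral ether.
Total: 3 elementary steps.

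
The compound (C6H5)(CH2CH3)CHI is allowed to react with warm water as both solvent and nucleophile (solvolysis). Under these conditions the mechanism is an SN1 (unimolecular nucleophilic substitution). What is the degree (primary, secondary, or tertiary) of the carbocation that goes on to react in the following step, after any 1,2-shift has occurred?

secondary

Step 1: Ionisation: the C–I σ-bond cleaves heterolytically; both bonding electrons depart with I⁻, leaving a secondary carbocation at the α-carbon.
No single 1,2-shift to an adjacent carbon would give a more-substituted cation, so no rearrangement occurs.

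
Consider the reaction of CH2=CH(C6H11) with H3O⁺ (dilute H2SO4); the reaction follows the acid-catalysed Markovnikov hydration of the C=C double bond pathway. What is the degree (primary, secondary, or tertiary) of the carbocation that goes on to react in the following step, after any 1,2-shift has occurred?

Step 1: Protonation of the alkene by H3O⁺: the π bond acts as the nucleophile and picks up H⁺, giving the more stable (Markovnikov) secondary carbocation. H2O is released.
Step 2: Carbocation rearrangement: a 1,2-hydride shift from the adjacent cyclohexyl carbon converts the initially-formed secondary cation into the more stable tertiary cation.
The cation rearranges from secondary to tertiary via a 1,2-hydride shift from the adjacent cyclohexyl carbon; the tertiary cation is what reacts next.

tertiary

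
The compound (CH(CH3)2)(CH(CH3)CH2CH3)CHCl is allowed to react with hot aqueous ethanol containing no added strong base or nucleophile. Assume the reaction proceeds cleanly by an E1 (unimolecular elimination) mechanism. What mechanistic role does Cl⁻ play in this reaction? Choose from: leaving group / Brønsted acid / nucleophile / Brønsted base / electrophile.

Step 1: Ionisation: the C–Cl σ-bond cleaves heterolytically; both bonding electrons depart with Cl⁻, leaving a secondary carbocation at the α-carbon.
Cl⁻ departs with both electrons of the breaking σ-bond — that is the definition of a leaving group.

leaving group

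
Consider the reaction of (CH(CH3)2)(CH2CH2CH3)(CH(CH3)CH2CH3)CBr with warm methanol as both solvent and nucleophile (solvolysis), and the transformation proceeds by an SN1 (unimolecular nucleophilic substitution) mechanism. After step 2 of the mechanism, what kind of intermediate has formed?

Step 1: The C–Br bond breaks with both electrons going to the bromide; Br⁻ leaves and a tertiary carbocation remains.
Step 2: CH3OH donates an oxygen lone pair into the empty p orbital of the cation, giving a protonated ether (an oxonium ion).
After step 2 the species present is an oxonium ion.

oxonium ion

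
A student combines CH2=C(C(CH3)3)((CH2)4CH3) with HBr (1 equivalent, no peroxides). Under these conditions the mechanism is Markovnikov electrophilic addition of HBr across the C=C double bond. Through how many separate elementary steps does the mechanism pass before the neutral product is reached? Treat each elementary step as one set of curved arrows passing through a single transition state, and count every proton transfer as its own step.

Step 1: Electrophilic addition begins with the π(C=C) electrons forming a bond to the proton of HBr. Following Markovnikov's rule, the resulting cation is tertiary. The H–Br bond breaks heterolytically, releasing Br⁻.
(No 1,2-shift: no single shift to an adjacent carbon would give a more stable cation.)
Step 2: Br⁻ captures the cation: a lone pair on Br⁻ fills the empty p orbital, producing the alkyl halide product.
Total: 2 elementary steps.

2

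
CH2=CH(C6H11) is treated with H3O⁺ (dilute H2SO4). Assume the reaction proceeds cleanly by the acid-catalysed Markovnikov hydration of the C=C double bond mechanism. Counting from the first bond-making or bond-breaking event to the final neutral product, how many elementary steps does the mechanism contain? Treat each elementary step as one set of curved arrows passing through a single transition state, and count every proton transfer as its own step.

Step 1: Electrophilic addition begins with the π(C=C) electrons forming a bond to the proton of H3O⁺. Following Markovnikov's rule, the resulting cation is secondary. H2O is released.
Step 2: A hydride (H with its bonding pair) migrates from the adjacent cyclohexyl carbon to the cationic centre — a 1,2-hydride shift — upgrading the secondary cation to a tertiary one.
Step 3: Nucleophilic capture of the cation by H2O produces the protonated alcohol (an oxonium ion).
Step 4: Deprotonation of the oxonium ion by a water molecule delivers the neutral alcohol and regenerates the acid catalyst.
Total: 4 elementary steps.

4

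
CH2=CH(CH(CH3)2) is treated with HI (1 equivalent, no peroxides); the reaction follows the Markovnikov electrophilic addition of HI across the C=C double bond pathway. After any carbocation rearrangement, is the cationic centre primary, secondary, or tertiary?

Step 1: Protonation of the alkene by HI: the π bond acts as the nucleophile and picks up H⁺, giving the more stable (Markovnikov) secondary carbocation. The H–I bond breaks heterolytically, releasing I⁻.
Step 2: A 1,2-hydride shift from the adjacent isopropyl carbon moves the positive charge from the secondary centre to an adjacent carbon, generating a more stable tertiary carbocation.
The cation rearranges from secondary to tertiary via a 1,2-hydride shift from the adjacent isopropyl carbon; the tertiary cation is what reacts next.

tertiary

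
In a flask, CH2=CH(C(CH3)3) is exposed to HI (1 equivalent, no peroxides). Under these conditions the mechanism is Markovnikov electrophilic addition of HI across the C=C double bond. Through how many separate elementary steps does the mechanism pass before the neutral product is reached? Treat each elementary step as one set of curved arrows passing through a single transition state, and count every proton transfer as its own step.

Step 1: Protonation of the alkene by HI: the π bond acts as the nucleophile and picks up H⁺, giving the more stable (Markovnikov) secondary carbocation. The H–I bond breaks heterolytically, releasing I⁻.
Step 2: A methyl group with its bonding pair migrates from the adjacent tert-butyl carbon to the cationic centre — a 1,2-methyl shift — upgrading the secondary cation to a tertiary one.
Step 3: I⁻ captures the cation: a lone pair on I⁻ fills the empty p orbital, producing the alkyl halide product.
Total: 3 elementary steps.

3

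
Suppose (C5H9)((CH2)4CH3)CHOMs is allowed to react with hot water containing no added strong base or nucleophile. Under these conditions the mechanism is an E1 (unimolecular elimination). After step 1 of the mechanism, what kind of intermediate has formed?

Step 1: Unassisted departure of MsO⁻ (taking the C–O bonding pair) generates a secondary carbocation.
After step 1 the species present is a secondary carbocation.

secondary carbocation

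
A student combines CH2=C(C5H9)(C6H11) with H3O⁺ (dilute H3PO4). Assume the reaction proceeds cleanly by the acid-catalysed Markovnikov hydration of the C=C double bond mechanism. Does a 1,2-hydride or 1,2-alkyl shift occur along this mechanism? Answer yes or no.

The first-formed carbocation is tertiary.
No single 1,2-shift to an adjacent carbon would produce a more-substituted cation than the one already present, so no rearrangement occurs.

no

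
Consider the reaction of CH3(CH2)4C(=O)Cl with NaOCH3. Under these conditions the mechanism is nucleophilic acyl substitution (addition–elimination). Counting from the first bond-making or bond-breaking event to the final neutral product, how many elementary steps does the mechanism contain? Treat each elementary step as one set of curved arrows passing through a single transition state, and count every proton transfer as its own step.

2

Step 1: A lone pair on the O of CH3O⁻ attacks the electrophilic acyl carbon; the π(C=O) electrons move onto oxygen, giving a tetrahedral intermediate.
Step 2: An oxygen lone pair re-forms the C=O π bond as the C–Cl σ-bond breaks; Cl⁻ is expelled.
Total: 2 elementary steps.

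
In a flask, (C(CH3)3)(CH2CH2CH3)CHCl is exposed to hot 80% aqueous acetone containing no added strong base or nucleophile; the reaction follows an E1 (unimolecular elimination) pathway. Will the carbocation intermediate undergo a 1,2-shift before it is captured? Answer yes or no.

yes

The first-formed carbocation is secondary.
The adjacent tert-butyl carbon has no hydrogen but bears methyl groups; migration of one methyl with its bonding pair (a 1,2-methyl shift) places the charge on a tertiary centre.
Tertiary is more stable than secondary, so the shift occurs.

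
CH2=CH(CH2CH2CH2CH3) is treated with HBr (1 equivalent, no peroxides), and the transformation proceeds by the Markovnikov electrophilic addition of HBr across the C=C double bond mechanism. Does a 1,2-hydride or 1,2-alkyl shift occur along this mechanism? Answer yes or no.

no

The first-formed carbocation is secondary.
No single 1,2-shift to an adjacent carbon would produce a more-substituted cation than the one already present, so no rearrangement occurs.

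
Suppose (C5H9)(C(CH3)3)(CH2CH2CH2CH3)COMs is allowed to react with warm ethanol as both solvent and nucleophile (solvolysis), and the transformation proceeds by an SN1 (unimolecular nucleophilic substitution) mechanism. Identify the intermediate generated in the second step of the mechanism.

Step 1: Ionisation: the C–O σ-bond cleaves heterolytically; both bonding electrons depart with MsO⁻, leaving a tertiary carbocation at the α-carbon.
Step 2: Nucleophilic capture: the oxygen of CH3CH2OH bonds to the cationic carbon, producing an oxonium-ion intermediate.
After step 2 the species present is an oxonium ion.

oxonium ion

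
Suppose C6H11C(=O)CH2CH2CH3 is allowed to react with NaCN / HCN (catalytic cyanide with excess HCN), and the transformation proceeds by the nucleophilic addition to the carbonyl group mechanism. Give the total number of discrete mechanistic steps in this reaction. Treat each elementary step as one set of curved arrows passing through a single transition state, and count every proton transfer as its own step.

2

Step 1: A lone pair / filled orbital on CN⁻ attacks the electrophilic carbonyl carbon; the π(C=O) electrons shift onto oxygen, producing a tetrahedral alkoxide intermediate.
Step 2: The alkoxide oxygen removes a proton from HCN present in the mixture, giving a cyanohydrin and regenerating CN⁻.
Total: 2 elementary steps.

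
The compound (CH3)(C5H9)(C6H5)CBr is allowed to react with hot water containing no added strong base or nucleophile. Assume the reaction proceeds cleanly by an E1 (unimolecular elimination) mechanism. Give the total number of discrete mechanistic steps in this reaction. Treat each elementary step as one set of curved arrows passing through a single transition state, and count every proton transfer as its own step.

2

Step 1: Rate-determining heterolysis of the C–Br bond gives Br⁻ and a tertiary carbocation.
(No 1,2-shift: no single shift to an adjacent carbon would give a more stable cation.)
Step 2: A water molecule (solvent) deprotonates a β-carbon; as the C–H bond breaks, those electrons form the new alkene π bond.
Total: 2 elementary steps.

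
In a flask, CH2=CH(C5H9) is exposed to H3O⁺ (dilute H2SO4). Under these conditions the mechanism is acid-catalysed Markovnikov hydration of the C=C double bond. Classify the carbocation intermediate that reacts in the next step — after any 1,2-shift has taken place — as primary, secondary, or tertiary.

tertiary

Step 1: Electrophilic addition begins with the π(C=C) electrons forming a bond to the proton of H3O⁺. Following Markovnikov's rule, the resulting cation is secondary. H2O is released.
Step 2: A 1,2-hydride shift from the adjacent cyclopentyl carbon moves the positive charge from the secondary centre to an adjacent carbon, generating a more stable tertiary carbocation.
The cation rearranges from secondary to tertiary via a 1,2-hydride shift from the adjacent cyclopentyl carbon; the tertiary cation is what reacts next.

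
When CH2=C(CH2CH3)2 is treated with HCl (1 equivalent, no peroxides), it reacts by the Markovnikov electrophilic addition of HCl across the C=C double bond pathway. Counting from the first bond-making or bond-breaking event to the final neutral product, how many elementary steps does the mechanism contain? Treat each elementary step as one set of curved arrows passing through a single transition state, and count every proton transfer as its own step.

Step 1: Electrophilic addition begins with the π(C=C) electrons forming a bond to the proton of HCl. Following Markovnikov's rule, the resulting cation is tertiary. The H–Cl bond breaks heterolytically, releasing Cl⁻.
(No 1,2-shift: no single shift to an adjacent carbon would give a more stable cation.)
Step 2: The Cl⁻ anion donates a lone pair to the carbocation, forming the new C–Cl σ-bond and giving the neutral alkyl halide.
Total: 2 elementary steps.

2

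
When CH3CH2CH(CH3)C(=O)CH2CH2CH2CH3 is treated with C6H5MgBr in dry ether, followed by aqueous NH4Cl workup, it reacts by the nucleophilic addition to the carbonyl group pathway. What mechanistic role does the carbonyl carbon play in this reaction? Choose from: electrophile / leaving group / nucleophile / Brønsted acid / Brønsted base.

electrophile

Step 1: the carbanion-like carbon of C6H5MgBr attacks the sp² carbonyl carbon; the C=O π bond breaks and the electrons end up as a lone pair on the alkoxide oxygen of the tetrahedral intermediate.
The carbonyl carbon accepts an electron pair into an empty or π* orbital — it is the electrophile.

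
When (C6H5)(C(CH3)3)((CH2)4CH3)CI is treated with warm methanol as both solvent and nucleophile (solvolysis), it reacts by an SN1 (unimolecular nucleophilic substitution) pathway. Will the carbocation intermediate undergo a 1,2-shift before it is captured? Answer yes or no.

The first-formed carbocation is tertiary.
No single 1,2-shift to an adjacent carbon would produce a more-substituted cation than the one already present, so no rearrangement occurs.

no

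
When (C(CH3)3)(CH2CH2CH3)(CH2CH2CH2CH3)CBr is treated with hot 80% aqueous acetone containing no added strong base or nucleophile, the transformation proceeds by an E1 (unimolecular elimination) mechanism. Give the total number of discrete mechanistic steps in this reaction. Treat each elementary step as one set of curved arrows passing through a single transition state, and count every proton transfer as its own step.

Step 1: Ionisation: the C–Br σ-bond cleaves heterolytically; both bonding electrons depart with Br⁻, leaving a tertiary carbocation at the α-carbon.
(No 1,2-shift: no single shift to an adjacent carbon would give a more stable cation.)
Step 2: A weak base (a water molecule from the solvent) removes a proton from a carbon adjacent to the cationic centre; the electrons of that C–H bond become the new π(C=C) bond, giving the alkene.
Total: 2 elementary steps.

2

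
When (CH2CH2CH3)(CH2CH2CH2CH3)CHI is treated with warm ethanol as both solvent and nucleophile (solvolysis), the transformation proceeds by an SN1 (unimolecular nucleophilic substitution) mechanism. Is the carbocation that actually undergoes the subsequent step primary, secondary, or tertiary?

Step 1: Rate-determining heterolysis of the C–I bond gives I⁻ and a secondary carbocation.
No single 1,2-shift to an adjacent carbon would give a more-substituted cation, so no rearrangement occurs.

secondary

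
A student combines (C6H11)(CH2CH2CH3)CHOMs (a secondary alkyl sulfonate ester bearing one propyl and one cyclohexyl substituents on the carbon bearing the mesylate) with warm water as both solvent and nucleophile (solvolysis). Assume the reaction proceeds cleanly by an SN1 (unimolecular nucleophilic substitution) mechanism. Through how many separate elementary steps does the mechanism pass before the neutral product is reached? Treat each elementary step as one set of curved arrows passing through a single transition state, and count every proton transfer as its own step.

4

Step 1: Rate-determining heterolysis of the C–O bond gives MsO⁻ and a secondary carbocation.
Step 2: Carbocation rearrangement: a 1,2-hydride shift from the adjacent cyclohexyl carbon converts the initially-formed secondary cation into the more stable tertiary cation.
Step 3: A lone pair on the oxygen of H2O attacks the carbocation, forming a new C–O σ-bond and an oxonium ion.
Step 4: Proton transfer from the O–H of the oxonium ion to a solvent molecule delivers the neutral alcohol.
Total: 4 elementary steps.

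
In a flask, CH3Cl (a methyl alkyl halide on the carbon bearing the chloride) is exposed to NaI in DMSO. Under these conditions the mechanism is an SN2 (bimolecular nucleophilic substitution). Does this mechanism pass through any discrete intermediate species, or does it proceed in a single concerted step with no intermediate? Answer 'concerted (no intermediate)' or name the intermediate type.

concerted (no intermediate)

Backside attack by I⁻ on the carbon bearing the chloride: the new C–I bond forms as the C–Cl bond breaks, with Walden inversion at carbon.
All bond changes occur in one transition state; no discrete intermediate is formed.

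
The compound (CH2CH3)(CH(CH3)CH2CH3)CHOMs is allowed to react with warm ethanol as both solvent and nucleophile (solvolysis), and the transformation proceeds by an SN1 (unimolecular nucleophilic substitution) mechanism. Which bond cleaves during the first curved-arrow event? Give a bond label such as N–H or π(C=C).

Step 1: The C–O bond breaks with both electrons going to the mesylate; MsO⁻ leaves and a secondary carbocation remains.
The bond broken in this step is the C–O bond.

C–O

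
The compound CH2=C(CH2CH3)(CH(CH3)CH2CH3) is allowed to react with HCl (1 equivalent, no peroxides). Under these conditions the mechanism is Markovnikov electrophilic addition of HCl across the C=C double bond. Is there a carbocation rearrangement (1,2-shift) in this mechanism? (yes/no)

The first-formed carbocation is tertiary.
No single 1,2-shift to an adjacent carbon would produce a more-substituted cation than the one already present, so no rearrangement occurs.

no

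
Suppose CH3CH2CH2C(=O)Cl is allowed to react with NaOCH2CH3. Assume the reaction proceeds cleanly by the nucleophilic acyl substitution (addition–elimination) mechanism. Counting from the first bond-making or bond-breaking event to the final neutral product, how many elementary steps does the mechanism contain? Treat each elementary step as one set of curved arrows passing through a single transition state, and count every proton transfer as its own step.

2

Step 1: Nucleophilic addition of CH3CH2O⁻ to the acyl carbon breaks the π(C=O) bond and yields a tetrahedral, anionic intermediate.
Step 2: Elimination step: re-formation of the carbonyl π bond drives out Cl⁻, giving the new acyl compound.
Total: 2 elementary steps.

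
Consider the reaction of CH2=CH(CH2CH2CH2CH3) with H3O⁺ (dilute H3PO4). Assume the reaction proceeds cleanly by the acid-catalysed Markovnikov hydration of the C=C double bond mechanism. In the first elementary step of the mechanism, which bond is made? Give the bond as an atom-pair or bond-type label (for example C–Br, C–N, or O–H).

Step 1: Protonation of the alkene by H3O⁺: the π bond acts as the nucleophile and picks up H⁺, giving the more stable (Markovnikov) secondary carbocation. H2O is released.
The bond formed in this step is the C–H bond.

C–H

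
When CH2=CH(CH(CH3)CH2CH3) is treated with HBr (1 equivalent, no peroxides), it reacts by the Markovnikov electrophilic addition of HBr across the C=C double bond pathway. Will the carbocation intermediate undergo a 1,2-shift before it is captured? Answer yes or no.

The first-formed carbocation is secondary.
The adjacent sec-butyl carbon already bears 2 other carbon substituents and has a hydrogen to migrate; after a 1,2-hydride shift from that carbon the positive charge sits on a tertiary centre.
Tertiary is more stable than secondary, so the shift occurs.

yes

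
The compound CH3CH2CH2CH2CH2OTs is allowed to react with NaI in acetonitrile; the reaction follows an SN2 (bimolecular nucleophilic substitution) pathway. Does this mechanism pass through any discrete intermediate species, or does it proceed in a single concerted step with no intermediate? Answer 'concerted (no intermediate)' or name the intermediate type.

I⁻ attacks the back face of the α-carbon while TsO⁻ departs with the C–O bonding pair — a single concerted displacement through a pentacoordinate transition state.
All bond changes occur in one transition state; no discrete intermediate is formed.

concerted (no intermediate)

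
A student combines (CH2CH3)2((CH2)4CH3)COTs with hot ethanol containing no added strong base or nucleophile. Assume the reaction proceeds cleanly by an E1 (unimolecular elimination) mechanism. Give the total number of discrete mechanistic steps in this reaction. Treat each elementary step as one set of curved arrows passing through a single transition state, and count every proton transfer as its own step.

Step 1: Ionisation: the C–O σ-bond cleaves heterolytically; both bonding electrons depart with TsO⁻, leaving a tertiary carbocation at the α-carbon.
(No 1,2-shift: no single shift to an adjacent carbon would give a more stable cation.)
Step 2: Loss of a β-proton to an ethanol molecule of the solvent: the C–H bonding pair collapses toward the cationic carbon to form the C=C π bond, yielding the alkene.
Total: 2 elementary steps.

2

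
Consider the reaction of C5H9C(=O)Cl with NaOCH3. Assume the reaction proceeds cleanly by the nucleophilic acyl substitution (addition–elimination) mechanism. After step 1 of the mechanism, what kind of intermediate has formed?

tetrahedral intermediate

Step 1: Nucleophilic addition of CH3O⁻ to the acyl carbon breaks the π(C=O) bond and yields a tetrahedral, anionic intermediate.
After step 1 the species present is a tetrahedral intermediate.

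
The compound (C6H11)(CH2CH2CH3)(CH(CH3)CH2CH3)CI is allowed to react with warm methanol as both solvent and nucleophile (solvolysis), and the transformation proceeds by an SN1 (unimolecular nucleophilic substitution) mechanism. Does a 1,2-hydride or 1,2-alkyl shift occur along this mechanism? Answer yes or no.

The first-formed carbocation is tertiary.
No single 1,2-shift to an adjacent carbon would produce a more-substituted cation than the one already present, so no rearrangement occurs.

no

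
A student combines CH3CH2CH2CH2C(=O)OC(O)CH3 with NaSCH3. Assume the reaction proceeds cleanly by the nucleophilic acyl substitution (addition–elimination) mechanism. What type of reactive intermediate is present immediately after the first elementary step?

Step 1: Nucleophilic addition of CH3S⁻ to the acyl carbon breaks the π(C=O) bond and yields a tetrahedral, anionic intermediate.
After step 1 the species present is a tetrahedral intermediate.

tetrahedral intermediate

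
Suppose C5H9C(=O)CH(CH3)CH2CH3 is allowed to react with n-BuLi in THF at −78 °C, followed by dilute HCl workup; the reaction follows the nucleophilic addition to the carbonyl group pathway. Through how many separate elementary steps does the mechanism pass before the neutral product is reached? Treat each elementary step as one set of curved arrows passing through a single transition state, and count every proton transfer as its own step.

2

Step 1: Nucleophilic addition: the carbanion-like carbon of n-BuLi adds to the carbonyl carbon, pushing the π(C=O) electron pair onto oxygen and giving a tetrahedral alkoxide.
Step 2: Protonation of the alkoxide by dilute HCl workup furnishes an alcohol.
Total: 2 elementary steps.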